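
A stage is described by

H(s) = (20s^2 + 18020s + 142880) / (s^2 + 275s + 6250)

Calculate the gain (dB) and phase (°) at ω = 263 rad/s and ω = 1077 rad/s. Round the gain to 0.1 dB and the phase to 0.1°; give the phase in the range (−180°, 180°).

ω = 263: 34.2 dB, -26.4°; ω = 1077: 28.1 dB, -25.7°

Substitute s = j263:
Numerator: 20(j263)^2 + 18020(j263) + 142880 = -1240500 + j4739260
Denominator: (j263)^2 + 275(j263) + 6250 = -62919 + j72325
|N| = √(1240500² + 4739260²) ≈ 4.8989e+06, ∠N ≈ 104.67°
|D| = √(62919² + 72325²) ≈ 95863, ∠D ≈ 131.02°
|H| = 4.8989e+06 / 95863 ≈ 51.103
Gain = 20 log₁₀(51.103) ≈ 34.17 dB
∠H = 104.67° − 131.02° = -26.35°

Substitute s = j1077:
Numerator: 20(j1077)^2 + 18020(j1077) + 142880 = -23055700 + j19407540
Denominator: (j1077)^2 + 275(j1077) + 6250 = -1153679 + j296175
|N| = √(23055700² + 19407540²) ≈ 3.0137e+07, ∠N ≈ 139.91°
|D| = √(1153679² + 296175²) ≈ 1.1911e+06, ∠D ≈ 165.60°
|H| = 3.0137e+07 / 1.1911e+06 ≈ 25.302
Gain = 20 log₁₀(25.302) ≈ 28.06 dB
∠H = 139.91° − 165.60° = -25.69°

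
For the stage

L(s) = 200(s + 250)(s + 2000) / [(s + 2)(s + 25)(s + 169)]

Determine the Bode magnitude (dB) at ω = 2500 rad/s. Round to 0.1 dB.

-19.8 dB

At s = jω = j2500:
zero (s+250): 250 + j2500 → |·| = √(250²+2500²) = √6312500 ≈ 2512.5, ∠ = arctan(2500/250) ≈ 84.29°
zero (s+2000): 2000 + j2500 → |·| = √(2000²+2500²) = √10250000 ≈ 3201.6, ∠ = arctan(2500/2000) ≈ 51.34°
pole (s+2): 2 + j2500 → |·| = √(2²+2500²) = √6250004 ≈ 2500, ∠ = arctan(2500/2) ≈ 89.95°
pole (s+25): 25 + j2500 → |·| = √(25²+2500²) = √6250625 ≈ 2500.1, ∠ = arctan(2500/25) ≈ 89.43°
pole (s+169): 169 + j2500 → |·| = √(169²+2500²) = √6278561 ≈ 2505.7, ∠ = arctan(2500/169) ≈ 86.13°
|L| = 200 · 8.044e+06 / 1.5661e+10 ≈ 0.10273
Gain = 20 log₁₀(0.10273) ≈ -19.77 dB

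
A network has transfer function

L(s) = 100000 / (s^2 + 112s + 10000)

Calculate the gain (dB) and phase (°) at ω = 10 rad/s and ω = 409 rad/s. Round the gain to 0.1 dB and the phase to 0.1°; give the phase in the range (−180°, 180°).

ω = 10: 20.0 dB, -6.5°; ω = 409: -4.3 dB, -163.8°

At s = jω = j10:
quadratic: (j10)² + 112·j10 + 10000 = 9900 + j1120 → |·| ≈ 9963.2, ∠ ≈ 6.45°
|L| = 100000 / 9963.2 ≈ 10.037
Gain = 20 log₁₀(10.037) ≈ 20.03 dB
∠L = 0.00° − 6.45° = -6.45°

At s = jω = j409:
quadratic: (j409)² + 112·j409 + 10000 = -157281 + j45808 → |·| ≈ 1.6382e+05, ∠ ≈ 163.76°
|L| = 100000 / 1.6382e+05 ≈ 0.61043
Gain = 20 log₁₀(0.61043) ≈ -4.29 dB
∠L = 0.00° − 163.76° = -163.76°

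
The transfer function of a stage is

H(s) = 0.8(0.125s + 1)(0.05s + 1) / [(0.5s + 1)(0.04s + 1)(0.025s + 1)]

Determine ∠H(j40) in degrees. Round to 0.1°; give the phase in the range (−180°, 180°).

At ω = 40 rad/s:
zero (1 + j40·0.125) = 1 + j5 → |·| ≈ 5.099, ∠ ≈ 78.69°
zero (1 + j40·0.05) = 1 + j2 → |·| ≈ 2.2361, ∠ ≈ 63.43°
pole (1 + j40·0.5) = 1 + j20 → |·| ≈ 20.025, ∠ ≈ 87.14°
pole (1 + j40·0.04) = 1 + j1.6 → |·| ≈ 1.8868, ∠ ≈ 57.99°
pole (1 + j40·0.025) = 1 + j1 → |·| ≈ 1.4142, ∠ ≈ 45.00°
∠H = (78.69° + 63.43°) − (87.14° + 57.99° + 45.00°) = -48.01°

-48.0°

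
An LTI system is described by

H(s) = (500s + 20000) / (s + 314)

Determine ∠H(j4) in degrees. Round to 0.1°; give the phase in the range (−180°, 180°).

5.0°

Substitute s = j4:
Numerator: 500(j4) + 20000 = 20000 + j2000
Denominator: (j4) + 314 = 314 + j4
|N| = √(20000² + 2000²) ≈ 20100, ∠N ≈ 5.71°
|D| = √(314² + 4²) ≈ 314.03, ∠D ≈ 0.73°
∠H = 5.71° − 0.73° = 4.98°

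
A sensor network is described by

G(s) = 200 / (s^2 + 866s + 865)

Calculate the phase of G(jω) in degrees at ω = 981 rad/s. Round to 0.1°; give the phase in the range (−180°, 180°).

-138.5°

Substitute s = j981:
Numerator: 200 = 200 + j0
Denominator: (j981)^2 + 866(j981) + 865 = -961496 + j849546
|N| = √(200² + 0²) ≈ 200, ∠N ≈ 0.00°
|D| = √(961496² + 849546²) ≈ 1.283e+06, ∠D ≈ 138.54°
∠G = 0.00° − 138.54° = -138.54°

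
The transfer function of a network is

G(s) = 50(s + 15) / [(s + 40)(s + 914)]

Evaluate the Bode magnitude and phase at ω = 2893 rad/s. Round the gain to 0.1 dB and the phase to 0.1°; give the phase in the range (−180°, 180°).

-35.7 dB, -72.0°

At s = jω = j2893:
zero (s+15): 15 + j2893 → |·| = √(15²+2893²) = √8369674 ≈ 2893, ∠ = arctan(2893/15) ≈ 89.70°
pole (s+40): 40 + j2893 → |·| = √(40²+2893²) = √8371049 ≈ 2893.3, ∠ = arctan(2893/40) ≈ 89.21°
pole (s+914): 914 + j2893 → |·| = √(914²+2893²) = √9204845 ≈ 3033.9, ∠ = arctan(2893/914) ≈ 72.47°
|G| = 50 · 2893 / 8.778e+06 ≈ 0.016479
Gain = 20 log₁₀(0.016479) ≈ -35.66 dB
∠G = 89.70° − 161.68° = -71.98°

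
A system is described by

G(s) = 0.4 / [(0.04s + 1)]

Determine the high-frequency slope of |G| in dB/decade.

-20 dB/decade

Each pole contributes −20 dB/decade at high frequency; each zero contributes +20 dB/decade.
Net: 0 zero(s) − 1 pole(s) → -20 dB/decade.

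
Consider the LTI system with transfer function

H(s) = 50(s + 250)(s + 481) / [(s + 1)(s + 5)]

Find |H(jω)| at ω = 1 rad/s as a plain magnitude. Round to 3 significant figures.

At s = jω = j1:
zero (s+250): 250 + j1 → |·| = √(250²+1²) = √62501 ≈ 250, ∠ = arctan(1/250) ≈ 0.23°
zero (s+481): 481 + j1 → |·| = √(481²+1²) = √231362 ≈ 481, ∠ = arctan(1/481) ≈ 0.12°
pole (s+1): 1 + j1 → |·| = √(1²+1²) = √2 ≈ 1.4142, ∠ = arctan(1/1) ≈ 45.00°
pole (s+5): 5 + j1 → |·| = √(5²+1²) = √26 ≈ 5.099, ∠ = arctan(1/5) ≈ 11.31°
|H| = 50 · 1.2025e+05 / 7.211 ≈ 8.338e+05

8.34e+05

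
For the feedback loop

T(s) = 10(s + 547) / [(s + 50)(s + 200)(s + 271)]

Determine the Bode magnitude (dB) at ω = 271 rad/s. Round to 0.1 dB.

At s = jω = j271:
zero (s+547): 547 + j271 → |·| = √(547²+271²) = √372650 ≈ 610.45, ∠ = arctan(271/547) ≈ 26.36°
pole (s+50): 50 + j271 → |·| = √(50²+271²) = √75941 ≈ 275.57, ∠ = arctan(271/50) ≈ 79.55°
pole (s+200): 200 + j271 → |·| = √(200²+271²) = √113441 ≈ 336.81, ∠ = arctan(271/200) ≈ 53.57°
pole (s+271): 271 + j271 → |·| = √(271²+271²) = √146882 ≈ 383.25, ∠ = arctan(271/271) ≈ 45.00°
|T| = 10 · 610.45 / 3.5571e+07 ≈ 0.00017161
Gain = 20 log₁₀(0.00017161) ≈ -75.31 dB

-75.3 dB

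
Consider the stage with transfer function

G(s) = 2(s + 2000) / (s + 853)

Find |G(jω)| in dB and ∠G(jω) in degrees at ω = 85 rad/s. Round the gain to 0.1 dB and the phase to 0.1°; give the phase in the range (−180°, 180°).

At s = jω = j85:
zero (s+2000): 2000 + j85 → |·| = √(2000²+85²) = √4007225 ≈ 2001.8, ∠ = arctan(85/2000) ≈ 2.43°
pole (s+853): 853 + j85 → |·| = √(853²+85²) = √734834 ≈ 857.22, ∠ = arctan(85/853) ≈ 5.69°
|G| = 2 · 2001.8 / 857.22 ≈ 4.6704
Gain = 20 log₁₀(4.6704) ≈ 13.39 dB
∠G = 2.43° − 5.69° = -3.26°

13.4 dB, -3.3°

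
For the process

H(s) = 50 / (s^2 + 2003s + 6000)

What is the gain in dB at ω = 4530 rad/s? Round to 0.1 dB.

Substitute s = j4530:
Numerator: 50 = 50 + j0
Denominator: (j4530)^2 + 2003(j4530) + 6000 = -20514900 + j9073590
|N| = √(50² + 0²) ≈ 50, ∠N ≈ 0.00°
|D| = √(20514900² + 9073590²) ≈ 2.2432e+07, ∠D ≈ 156.14°
|H| = 50 / 2.2432e+07 ≈ 2.229e-06
Gain = 20 log₁₀(2.229e-06) ≈ -113.04 dB

-113.0 dB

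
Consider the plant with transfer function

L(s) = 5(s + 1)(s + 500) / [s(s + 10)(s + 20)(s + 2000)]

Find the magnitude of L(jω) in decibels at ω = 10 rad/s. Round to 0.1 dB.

At s = jω = j10:
zero (s+1): 1 + j10 → |·| = √(1²+10²) = √101 ≈ 10.05, ∠ = arctan(10/1) ≈ 84.29°
zero (s+500): 500 + j10 → |·| = √(500²+10²) = √250100 ≈ 500.1, ∠ = arctan(10/500) ≈ 1.15°
pole (s+10): 10 + j10 → |·| = √(10²+10²) = √200 ≈ 14.142, ∠ = arctan(10/10) ≈ 45.00°
pole (s+20): 20 + j10 → |·| = √(20²+10²) = √500 ≈ 22.361, ∠ = arctan(10/20) ≈ 26.57°
pole (s+2000): 2000 + j10 → |·| = √(2000²+10²) = √4000100 ≈ 2000, ∠ = arctan(10/2000) ≈ 0.29°
pole at origin: |s| = 10, ∠ = 90.00° (in denominator)
|L| = 5 · 5026 / 6.3246e+06 ≈ 0.0039734
Gain = 20 log₁₀(0.0039734) ≈ -48.02 dB

-48.0 dB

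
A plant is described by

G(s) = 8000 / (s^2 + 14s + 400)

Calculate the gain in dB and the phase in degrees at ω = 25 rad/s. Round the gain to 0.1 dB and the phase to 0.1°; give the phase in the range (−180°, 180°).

25.7 dB, -122.7°

At s = jω = j25:
quadratic: (j25)² + 14·j25 + 400 = -225 + j350 → |·| ≈ 416.08, ∠ ≈ 122.74°
|G| = 8000 / 416.08 ≈ 19.227
Gain = 20 log₁₀(19.227) ≈ 25.68 dB
∠G = 0.00° − 122.74° = -122.74°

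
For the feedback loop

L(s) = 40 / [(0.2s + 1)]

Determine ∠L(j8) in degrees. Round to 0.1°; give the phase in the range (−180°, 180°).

At ω = 8 rad/s:
pole (1 + j8·0.2) = 1 + j1.6 → |·| ≈ 1.8868, ∠ ≈ 57.99°
∠L = (0°) − (57.99°) = -57.99°

-58.0°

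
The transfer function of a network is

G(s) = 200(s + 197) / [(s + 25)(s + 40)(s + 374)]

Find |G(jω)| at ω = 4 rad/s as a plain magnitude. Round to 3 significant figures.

At s = jω = j4:
zero (s+197): 197 + j4 → |·| = √(197²+4²) = √38825 ≈ 197.04, ∠ = arctan(4/197) ≈ 1.16°
pole (s+25): 25 + j4 → |·| = √(25²+4²) = √641 ≈ 25.318, ∠ = arctan(4/25) ≈ 9.09°
pole (s+40): 40 + j4 → |·| = √(40²+4²) = √1616 ≈ 40.2, ∠ = arctan(4/40) ≈ 5.71°
pole (s+374): 374 + j4 → |·| = √(374²+4²) = √139892 ≈ 374.02, ∠ = arctan(4/374) ≈ 0.61°
|G| = 200 · 197.04 / 3.8067e+05 ≈ 0.10352

0.104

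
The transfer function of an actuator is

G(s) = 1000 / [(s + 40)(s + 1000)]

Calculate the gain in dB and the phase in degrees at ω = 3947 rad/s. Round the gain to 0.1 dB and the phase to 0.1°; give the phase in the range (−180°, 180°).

At s = jω = j3947:
pole (s+40): 40 + j3947 → |·| = √(40²+3947²) = √15580409 ≈ 3947.2, ∠ = arctan(3947/40) ≈ 89.42°
pole (s+1000): 1000 + j3947 → |·| = √(1000²+3947²) = √16578809 ≈ 4071.7, ∠ = arctan(3947/1000) ≈ 75.78°
|G| = 1000 / 1.6072e+07 ≈ 6.222e-05
Gain = 20 log₁₀(6.222e-05) ≈ -84.12 dB
∠G = 0.00° − 165.20° = -165.20°

-84.1 dB, -165.2°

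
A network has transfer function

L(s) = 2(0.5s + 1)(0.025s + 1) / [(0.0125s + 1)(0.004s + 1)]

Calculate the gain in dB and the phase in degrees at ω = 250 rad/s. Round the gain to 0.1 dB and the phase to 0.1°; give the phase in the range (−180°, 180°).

50.7 dB, 53.2°

At ω = 250 rad/s:
zero (1 + j250·0.5) = 1 + j125 → |·| ≈ 125, ∠ ≈ 89.54°
zero (1 + j250·0.025) = 1 + j6.25 → |·| ≈ 6.3295, ∠ ≈ 80.91°
pole (1 + j250·0.0125) = 1 + j3.125 → |·| ≈ 3.2811, ∠ ≈ 72.26°
pole (1 + j250·0.004) = 1 + j1 → |·| ≈ 1.4142, ∠ ≈ 45.00°
|L| = 2 · 125 · 6.3295 / (3.2811 · 1.4142) ≈ 341.02
Gain = 20 log₁₀(341.02) ≈ 50.66 dB
∠L = (89.54° + 80.91°) − (72.26° + 45.00°) = 53.19°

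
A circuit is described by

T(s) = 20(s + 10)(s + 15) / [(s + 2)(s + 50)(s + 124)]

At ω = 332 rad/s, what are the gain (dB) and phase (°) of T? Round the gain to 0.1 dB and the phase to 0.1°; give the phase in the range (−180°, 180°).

-25.1 dB, -64.9°

At s = jω = j332:
zero (s+10): 10 + j332 → |·| = √(10²+332²) = √110324 ≈ 332.15, ∠ = arctan(332/10) ≈ 88.27°
zero (s+15): 15 + j332 → |·| = √(15²+332²) = √110449 ≈ 332.34, ∠ = arctan(332/15) ≈ 87.41°
pole (s+2): 2 + j332 → |·| = √(2²+332²) = √110228 ≈ 332.01, ∠ = arctan(332/2) ≈ 89.65°
pole (s+50): 50 + j332 → |·| = √(50²+332²) = √112724 ≈ 335.74, ∠ = arctan(332/50) ≈ 81.44°
pole (s+124): 124 + j332 → |·| = √(124²+332²) = √125600 ≈ 354.4, ∠ = arctan(332/124) ≈ 69.52°
|T| = 20 · 1.1039e+05 / 3.9505e+07 ≈ 0.055887
Gain = 20 log₁₀(0.055887) ≈ -25.05 dB
∠T = 175.68° − 240.61° = -64.93°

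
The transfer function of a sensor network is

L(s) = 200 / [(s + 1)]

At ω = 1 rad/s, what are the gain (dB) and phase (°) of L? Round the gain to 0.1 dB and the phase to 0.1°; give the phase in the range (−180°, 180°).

43.0 dB, -45.0°

At ω = 1 rad/s:
pole (1 + j1·1) = 1 + j1 → |·| ≈ 1.4142, ∠ ≈ 45.00°
|L| = 200 · 1 / (1.4142) ≈ 141.42
Gain = 20 log₁₀(141.42) ≈ 43.01 dB
∠L = (0°) − (45.00°) = -45.00°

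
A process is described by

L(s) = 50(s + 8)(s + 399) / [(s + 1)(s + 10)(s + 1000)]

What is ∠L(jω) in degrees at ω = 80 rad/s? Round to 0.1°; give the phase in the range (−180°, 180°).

-81.1°

At s = jω = j80:
zero (s+8): 8 + j80 → |·| = √(8²+80²) = √6464 ≈ 80.399, ∠ = arctan(80/8) ≈ 84.29°
zero (s+399): 399 + j80 → |·| = √(399²+80²) = √165601 ≈ 406.94, ∠ = arctan(80/399) ≈ 11.34°
pole (s+1): 1 + j80 → |·| = √(1²+80²) = √6401 ≈ 80.006, ∠ = arctan(80/1) ≈ 89.28°
pole (s+10): 10 + j80 → |·| = √(10²+80²) = √6500 ≈ 80.623, ∠ = arctan(80/10) ≈ 82.87°
pole (s+1000): 1000 + j80 → |·| = √(1000²+80²) = √1006400 ≈ 1003.2, ∠ = arctan(80/1000) ≈ 4.57°
∠L = 95.63° − 176.72° = -81.09°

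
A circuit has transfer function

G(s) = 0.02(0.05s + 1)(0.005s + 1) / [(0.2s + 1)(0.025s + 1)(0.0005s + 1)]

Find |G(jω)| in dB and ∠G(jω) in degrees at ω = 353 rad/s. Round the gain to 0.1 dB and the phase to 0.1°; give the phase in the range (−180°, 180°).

-59.0 dB, -35.5°

At ω = 353 rad/s:
zero (1 + j353·0.05) = 1 + j17.65 → |·| ≈ 17.678, ∠ ≈ 86.76°
zero (1 + j353·0.005) = 1 + j1.765 → |·| ≈ 2.0286, ∠ ≈ 60.47°
pole (1 + j353·0.2) = 1 + j70.6 → |·| ≈ 70.607, ∠ ≈ 89.19°
pole (1 + j353·0.025) = 1 + j8.825 → |·| ≈ 8.8815, ∠ ≈ 83.54°
pole (1 + j353·0.0005) = 1 + j0.1765 → |·| ≈ 1.0155, ∠ ≈ 10.01°
|G| = 0.02 · 17.678 · 2.0286 / (70.607 · 8.8815 · 1.0155) ≈ 0.0011263
Gain = 20 log₁₀(0.0011263) ≈ -58.97 dB
∠G = (86.76° + 60.47°) − (89.19° + 83.54° + 10.01°) = -35.51°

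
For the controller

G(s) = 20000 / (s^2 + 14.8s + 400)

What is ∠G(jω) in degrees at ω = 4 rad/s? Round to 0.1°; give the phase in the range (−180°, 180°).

-8.8°

At s = jω = j4:
quadratic: (j4)² + 14.8·j4 + 400 = 384 + j59.2 → |·| ≈ 388.54, ∠ ≈ 8.76°
∠G = 0.00° − 8.76° = -8.76°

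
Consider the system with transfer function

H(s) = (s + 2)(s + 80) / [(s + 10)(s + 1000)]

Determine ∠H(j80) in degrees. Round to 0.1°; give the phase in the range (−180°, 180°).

At s = jω = j80:
zero (s+2): 2 + j80 → |·| = √(2²+80²) = √6404 ≈ 80.025, ∠ = arctan(80/2) ≈ 88.57°
zero (s+80): 80 + j80 → |·| = √(80²+80²) = √12800 ≈ 113.14, ∠ = arctan(80/80) ≈ 45.00°
pole (s+10): 10 + j80 → |·| = √(10²+80²) = √6500 ≈ 80.623, ∠ = arctan(80/10) ≈ 82.87°
pole (s+1000): 1000 + j80 → |·| = √(1000²+80²) = √1006400 ≈ 1003.2, ∠ = arctan(80/1000) ≈ 4.57°
∠H = 133.57° − 87.44° = 46.13°

46.1°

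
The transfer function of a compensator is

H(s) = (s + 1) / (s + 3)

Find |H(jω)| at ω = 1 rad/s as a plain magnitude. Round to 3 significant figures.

At s = jω = j1:
zero (s+1): 1 + j1 → |·| = √(1²+1²) = √2 ≈ 1.4142, ∠ = arctan(1/1) ≈ 45.00°
pole (s+3): 3 + j1 → |·| = √(3²+1²) = √10 ≈ 3.1623, ∠ = arctan(1/3) ≈ 18.43°
|H| = 1 · 1.4142 / 3.1623 ≈ 0.44721

0.447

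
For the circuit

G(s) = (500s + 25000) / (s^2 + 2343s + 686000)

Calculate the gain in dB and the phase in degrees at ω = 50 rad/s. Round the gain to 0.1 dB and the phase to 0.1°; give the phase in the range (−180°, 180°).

Substitute s = j50:
Numerator: 500(j50) + 25000 = 25000 + j25000
Denominator: (j50)^2 + 2343(j50) + 686000 = 683500 + j117150
|N| = √(25000² + 25000²) ≈ 35355, ∠N ≈ 45.00°
|D| = √(683500² + 117150²) ≈ 6.9347e+05, ∠D ≈ 9.73°
|G| = 35355 / 6.9347e+05 ≈ 0.050983
Gain = 20 log₁₀(0.050983) ≈ -25.85 dB
∠G = 45.00° − 9.73° = 35.27°

-25.9 dB, 35.3°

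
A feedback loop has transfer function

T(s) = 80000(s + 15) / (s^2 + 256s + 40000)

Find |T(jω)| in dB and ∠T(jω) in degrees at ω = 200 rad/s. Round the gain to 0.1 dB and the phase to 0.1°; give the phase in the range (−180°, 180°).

49.9 dB, -4.3°

At s = jω = j200:
zero (s+15): 15 + j200 → |·| = √(15²+200²) = √40225 ≈ 200.56, ∠ = arctan(200/15) ≈ 85.71°
quadratic: (j200)² + 256·j200 + 40000 = 0 + j51200 → |·| ≈ 51200, ∠ ≈ 90.00°
|T| = 80000 · 200.56 / 51200 ≈ 313.38
Gain = 20 log₁₀(313.38) ≈ 49.92 dB
∠T = 85.71° − 90.00° = -4.29°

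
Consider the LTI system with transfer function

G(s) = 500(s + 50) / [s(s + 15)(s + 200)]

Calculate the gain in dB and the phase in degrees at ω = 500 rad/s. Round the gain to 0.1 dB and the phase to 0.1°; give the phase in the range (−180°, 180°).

-54.6 dB, -162.2°

At s = jω = j500:
zero (s+50): 50 + j500 → |·| = √(50²+500²) = √252500 ≈ 502.49, ∠ = arctan(500/50) ≈ 84.29°
pole (s+15): 15 + j500 → |·| = √(15²+500²) = √250225 ≈ 500.22, ∠ = arctan(500/15) ≈ 88.28°
pole (s+200): 200 + j500 → |·| = √(200²+500²) = √290000 ≈ 538.52, ∠ = arctan(500/200) ≈ 68.20°
pole at origin: |s| = 500, ∠ = 90.00° (in denominator)
|G| = 500 · 502.49 / 1.3469e+08 ≈ 0.0018654
Gain = 20 log₁₀(0.0018654) ≈ -54.58 dB
∠G = 84.29° − 246.48° = -162.19°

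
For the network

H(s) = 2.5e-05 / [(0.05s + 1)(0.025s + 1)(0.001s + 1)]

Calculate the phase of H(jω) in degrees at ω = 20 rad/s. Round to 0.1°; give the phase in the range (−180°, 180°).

At ω = 20 rad/s:
pole (1 + j20·0.05) = 1 + j1 → |·| ≈ 1.4142, ∠ ≈ 45.00°
pole (1 + j20·0.025) = 1 + j0.5 → |·| ≈ 1.118, ∠ ≈ 26.57°
pole (1 + j20·0.001) = 1 + j0.02 → |·| ≈ 1.0002, ∠ ≈ 1.15°
∠H = (0°) − (45.00° + 26.57° + 1.15°) = -72.72°

-72.7°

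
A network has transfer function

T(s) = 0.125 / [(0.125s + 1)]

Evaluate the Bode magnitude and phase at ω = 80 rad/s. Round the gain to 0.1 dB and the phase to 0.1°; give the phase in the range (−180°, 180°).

At ω = 80 rad/s:
pole (1 + j80·0.125) = 1 + j10 → |·| ≈ 10.05, ∠ ≈ 84.29°
|T| = 0.125 · 1 / (10.05) ≈ 0.012438
Gain = 20 log₁₀(0.012438) ≈ -38.10 dB
∠T = (0°) − (84.29°) = -84.29°

-38.1 dB, -84.3°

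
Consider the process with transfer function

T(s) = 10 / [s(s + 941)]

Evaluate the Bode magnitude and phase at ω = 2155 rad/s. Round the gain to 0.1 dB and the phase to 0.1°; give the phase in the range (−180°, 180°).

-114.1 dB, -156.4°

At s = jω = j2155:
pole (s+941): 941 + j2155 → |·| = √(941²+2155²) = √5529506 ≈ 2351.5, ∠ = arctan(2155/941) ≈ 66.41°
pole at origin: |s| = 2155, ∠ = 90.00° (in denominator)
|T| = 10 / 5.0675e+06 ≈ 1.9734e-06
Gain = 20 log₁₀(1.9734e-06) ≈ -114.10 dB
∠T = 0.00° − 156.41° = -156.41°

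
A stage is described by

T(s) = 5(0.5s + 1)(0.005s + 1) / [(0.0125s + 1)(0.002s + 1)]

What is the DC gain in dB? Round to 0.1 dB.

T(0) = 5 · 1 / 1 = 5
20 log₁₀(5) ≈ 13.98 dB

14.0 dB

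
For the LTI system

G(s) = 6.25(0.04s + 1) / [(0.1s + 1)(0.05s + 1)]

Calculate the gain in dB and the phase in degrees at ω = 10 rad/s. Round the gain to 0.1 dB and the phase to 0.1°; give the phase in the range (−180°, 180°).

At ω = 10 rad/s:
zero (1 + j10·0.04) = 1 + j0.4 → |·| ≈ 1.077, ∠ ≈ 21.80°
pole (1 + j10·0.1) = 1 + j1 → |·| ≈ 1.4142, ∠ ≈ 45.00°
pole (1 + j10·0.05) = 1 + j0.5 → |·| ≈ 1.118, ∠ ≈ 26.57°
|G| = 6.25 · 1.077 / (1.4142 · 1.118) ≈ 4.2574
Gain = 20 log₁₀(4.2574) ≈ 12.58 dB
∠G = (21.80°) − (45.00° + 26.57°) = -49.77°

12.6 dB, -49.8°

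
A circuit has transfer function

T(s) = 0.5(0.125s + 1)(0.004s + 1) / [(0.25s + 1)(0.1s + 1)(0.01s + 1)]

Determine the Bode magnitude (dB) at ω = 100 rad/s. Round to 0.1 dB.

At ω = 100 rad/s:
zero (1 + j100·0.125) = 1 + j12.5 → |·| ≈ 12.54, ∠ ≈ 85.43°
zero (1 + j100·0.004) = 1 + j0.4 → |·| ≈ 1.077, ∠ ≈ 21.80°
pole (1 + j100·0.25) = 1 + j25 → |·| ≈ 25.02, ∠ ≈ 87.71°
pole (1 + j100·0.1) = 1 + j10 → |·| ≈ 10.05, ∠ ≈ 84.29°
pole (1 + j100·0.01) = 1 + j1 → |·| ≈ 1.4142, ∠ ≈ 45.00°
|T| = 0.5 · 12.54 · 1.077 / (25.02 · 10.05 · 1.4142) ≈ 0.01899
Gain = 20 log₁₀(0.01899) ≈ -34.43 dB

-34.4 dB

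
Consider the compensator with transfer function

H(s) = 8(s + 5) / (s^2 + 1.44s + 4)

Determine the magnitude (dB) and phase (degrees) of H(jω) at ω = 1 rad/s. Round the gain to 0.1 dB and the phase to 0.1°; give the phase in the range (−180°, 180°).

At s = jω = j1:
zero (s+5): 5 + j1 → |·| = √(5²+1²) = √26 ≈ 5.099, ∠ = arctan(1/5) ≈ 11.31°
quadratic: (j1)² + 1.44·j1 + 4 = 3 + j1.44 → |·| ≈ 3.3277, ∠ ≈ 25.64°
|H| = 8 · 5.099 / 3.3277 ≈ 12.258
Gain = 20 log₁₀(12.258) ≈ 21.77 dB
∠H = 11.31° − 25.64° = -14.33°

21.8 dB, -14.3°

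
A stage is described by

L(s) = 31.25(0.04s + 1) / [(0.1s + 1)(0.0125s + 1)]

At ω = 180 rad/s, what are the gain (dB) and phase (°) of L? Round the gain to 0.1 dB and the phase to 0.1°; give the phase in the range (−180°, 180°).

At ω = 180 rad/s:
zero (1 + j180·0.04) = 1 + j7.2 → |·| ≈ 7.2691, ∠ ≈ 82.09°
pole (1 + j180·0.1) = 1 + j18 → |·| ≈ 18.028, ∠ ≈ 86.82°
pole (1 + j180·0.0125) = 1 + j2.25 → |·| ≈ 2.4622, ∠ ≈ 66.04°
|L| = 31.25 · 7.2691 / (18.028 · 2.4622) ≈ 5.1175
Gain = 20 log₁₀(5.1175) ≈ 14.18 dB
∠L = (82.09°) − (86.82° + 66.04°) = -70.77°

14.2 dB, -70.8°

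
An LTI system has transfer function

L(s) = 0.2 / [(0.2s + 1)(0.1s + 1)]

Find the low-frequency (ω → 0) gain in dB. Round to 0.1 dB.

-14.0 dB

L(0) = 0.2 · 1 / 1 = 0.2
20 log₁₀(0.2) ≈ -13.98 dB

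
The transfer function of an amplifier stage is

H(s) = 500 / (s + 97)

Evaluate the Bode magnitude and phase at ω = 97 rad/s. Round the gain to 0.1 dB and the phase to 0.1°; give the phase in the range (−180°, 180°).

11.2 dB, -45.0°

At s = jω = j97:
pole (s+97): 97 + j97 → |·| = √(97²+97²) = √18818 ≈ 137.18, ∠ = arctan(97/97) ≈ 45.00°
|H| = 500 / 137.18 ≈ 3.6448
Gain = 20 log₁₀(3.6448) ≈ 11.23 dB
∠H = 0.00° − 45.00° = -45.00°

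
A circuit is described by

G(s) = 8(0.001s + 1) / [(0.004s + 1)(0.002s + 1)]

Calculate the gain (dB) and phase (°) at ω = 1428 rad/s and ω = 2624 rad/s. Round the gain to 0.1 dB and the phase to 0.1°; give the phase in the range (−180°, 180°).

ω = 1428: -2.0 dB, -95.8°; ω = 2624: -8.0 dB, -94.6°

At ω = 1428 rad/s:
zero (1 + j1428·0.001) = 1 + j1.428 → |·| ≈ 1.7433, ∠ ≈ 55.00°
pole (1 + j1428·0.004) = 1 + j5.712 → |·| ≈ 5.7989, ∠ ≈ 80.07°
pole (1 + j1428·0.002) = 1 + j2.856 → |·| ≈ 3.026, ∠ ≈ 70.70°
|G| = 8 · 1.7433 / (5.7989 · 3.026) ≈ 0.79478
Gain = 20 log₁₀(0.79478) ≈ -2.00 dB
∠G = (55.00°) − (80.07° + 70.70°) = -95.77°

At ω = 2624 rad/s:
zero (1 + j2624·0.001) = 1 + j2.624 → |·| ≈ 2.8081, ∠ ≈ 69.14°
pole (1 + j2624·0.004) = 1 + j10.496 → |·| ≈ 10.544, ∠ ≈ 84.56°
pole (1 + j2624·0.002) = 1 + j5.248 → |·| ≈ 5.3424, ∠ ≈ 79.21°
|G| = 8 · 2.8081 / (10.544 · 5.3424) ≈ 0.39881
Gain = 20 log₁₀(0.39881) ≈ -7.98 dB
∠G = (69.14°) − (84.56° + 79.21°) = -94.63°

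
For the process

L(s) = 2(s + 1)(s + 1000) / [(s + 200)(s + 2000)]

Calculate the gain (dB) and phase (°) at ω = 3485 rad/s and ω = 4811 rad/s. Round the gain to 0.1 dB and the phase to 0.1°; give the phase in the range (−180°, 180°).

At s = jω = j3485:
zero (s+1): 1 + j3485 → |·| = √(1²+3485²) = √12145226 ≈ 3485, ∠ = arctan(3485/1) ≈ 89.98°
zero (s+1000): 1000 + j3485 → |·| = √(1000²+3485²) = √13145225 ≈ 3625.6, ∠ = arctan(3485/1000) ≈ 73.99°
pole (s+200): 200 + j3485 → |·| = √(200²+3485²) = √12185225 ≈ 3490.7, ∠ = arctan(3485/200) ≈ 86.72°
pole (s+2000): 2000 + j3485 → |·| = √(2000²+3485²) = √16145225 ≈ 4018.1, ∠ = arctan(3485/2000) ≈ 60.15°
|L| = 2 · 1.2635e+07 / 1.4026e+07 ≈ 1.8017
Gain = 20 log₁₀(1.8017) ≈ 5.11 dB
∠L = 163.97° − 146.87° = 17.10°

At s = jω = j4811:
zero (s+1): 1 + j4811 → |·| = √(1²+4811²) = √23145722 ≈ 4811, ∠ = arctan(4811/1) ≈ 89.99°
zero (s+1000): 1000 + j4811 → |·| = √(1000²+4811²) = √24145721 ≈ 4913.8, ∠ = arctan(4811/1000) ≈ 78.26°
pole (s+200): 200 + j4811 → |·| = √(200²+4811²) = √23185721 ≈ 4815.2, ∠ = arctan(4811/200) ≈ 87.62°
pole (s+2000): 2000 + j4811 → |·| = √(2000²+4811²) = √27145721 ≈ 5210.2, ∠ = arctan(4811/2000) ≈ 67.43°
|L| = 2 · 2.364e+07 / 2.5088e+07 ≈ 1.8846
Gain = 20 log₁₀(1.8846) ≈ 5.50 dB
∠L = 168.25° − 155.05° = 13.20°

ω = 3485: 5.1 dB, 17.1°; ω = 4811: 5.5 dB, 13.2°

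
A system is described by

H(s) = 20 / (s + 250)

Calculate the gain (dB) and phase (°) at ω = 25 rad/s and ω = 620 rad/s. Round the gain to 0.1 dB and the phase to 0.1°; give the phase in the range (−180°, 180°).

ω = 25: -22.0 dB, -5.7°; ω = 620: -30.5 dB, -68.0°

Substitute s = j25:
Numerator: 20 = 20 + j0
Denominator: (j25) + 250 = 250 + j25
|N| = √(20² + 0²) ≈ 20, ∠N ≈ 0.00°
|D| = √(250² + 25²) ≈ 251.25, ∠D ≈ 5.71°
|H| = 20 / 251.25 ≈ 0.079602
Gain = 20 log₁₀(0.079602) ≈ -21.98 dB
∠H = 0.00° − 5.71° = -5.71°

Substitute s = j620:
Numerator: 20 = 20 + j0
Denominator: (j620) + 250 = 250 + j620
|N| = √(20² + 0²) ≈ 20, ∠N ≈ 0.00°
|D| = √(250² + 620²) ≈ 668.51, ∠D ≈ 68.04°
|H| = 20 / 668.51 ≈ 0.029917
Gain = 20 log₁₀(0.029917) ≈ -30.48 dB
∠H = 0.00° − 68.04° = -68.04°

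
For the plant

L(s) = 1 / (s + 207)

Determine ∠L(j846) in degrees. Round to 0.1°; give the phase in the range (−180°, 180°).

At s = jω = j846:
pole (s+207): 207 + j846 → |·| = √(207²+846²) = √758565 ≈ 870.96, ∠ = arctan(846/207) ≈ 76.25°
∠L = 0.00° − 76.25° = -76.25°

-76.3°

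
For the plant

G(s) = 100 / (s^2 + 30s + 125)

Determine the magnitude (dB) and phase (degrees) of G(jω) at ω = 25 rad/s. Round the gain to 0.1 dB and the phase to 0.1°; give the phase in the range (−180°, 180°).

-19.1 dB, -123.7°

Substitute s = j25:
Numerator: 100 = 100 + j0
Denominator: (j25)^2 + 30(j25) + 125 = -500 + j750
|N| = √(100² + 0²) ≈ 100, ∠N ≈ 0.00°
|D| = √(500² + 750²) ≈ 901.39, ∠D ≈ 123.69°
|G| = 100 / 901.39 ≈ 0.11094
Gain = 20 log₁₀(0.11094) ≈ -19.10 dB
∠G = 0.00° − 123.69° = -123.69°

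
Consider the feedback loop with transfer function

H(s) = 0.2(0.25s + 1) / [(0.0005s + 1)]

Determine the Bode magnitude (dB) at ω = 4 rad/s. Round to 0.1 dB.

-11.0 dB

At ω = 4 rad/s:
zero (1 + j4·0.25) = 1 + j1 → |·| ≈ 1.4142, ∠ ≈ 45.00°
pole (1 + j4·0.0005) = 1 + j0.002 → |·| ≈ 1, ∠ ≈ 0.11°
|H| = 0.2 · 1.4142 / (1) ≈ 0.28284
Gain = 20 log₁₀(0.28284) ≈ -10.97 dB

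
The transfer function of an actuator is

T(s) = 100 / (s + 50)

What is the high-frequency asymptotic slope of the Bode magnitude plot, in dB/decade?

Each pole contributes −20 dB/decade at high frequency; each zero contributes +20 dB/decade.
Net: 0 zero(s) − 1 pole(s) → -20 dB/decade.

-20 dB/decade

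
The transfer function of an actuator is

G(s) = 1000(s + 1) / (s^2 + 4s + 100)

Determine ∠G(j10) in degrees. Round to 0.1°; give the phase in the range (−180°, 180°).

At s = jω = j10:
zero (s+1): 1 + j10 → |·| = √(1²+10²) = √101 ≈ 10.05, ∠ = arctan(10/1) ≈ 84.29°
quadratic: (j10)² + 4·j10 + 100 = 0 + j40 → |·| ≈ 40, ∠ ≈ 90.00°
∠G = 84.29° − 90.00° = -5.71°

-5.7°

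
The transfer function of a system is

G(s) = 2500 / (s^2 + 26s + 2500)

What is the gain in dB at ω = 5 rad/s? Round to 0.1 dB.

At s = jω = j5:
quadratic: (j5)² + 26·j5 + 2500 = 2475 + j130 → |·| ≈ 2478.4, ∠ ≈ 3.01°
|G| = 2500 / 2478.4 ≈ 1.0087
Gain = 20 log₁₀(1.0087) ≈ 0.08 dB

0.1 dB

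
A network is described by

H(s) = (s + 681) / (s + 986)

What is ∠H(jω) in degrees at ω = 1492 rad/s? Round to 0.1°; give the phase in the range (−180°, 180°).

8.9°

Substitute s = j1492:
Numerator: (j1492) + 681 = 681 + j1492
Denominator: (j1492) + 986 = 986 + j1492
|N| = √(681² + 1492²) ≈ 1640.1, ∠N ≈ 65.47°
|D| = √(986² + 1492²) ≈ 1788.4, ∠D ≈ 56.54°
∠H = 65.47° − 56.54° = 8.93°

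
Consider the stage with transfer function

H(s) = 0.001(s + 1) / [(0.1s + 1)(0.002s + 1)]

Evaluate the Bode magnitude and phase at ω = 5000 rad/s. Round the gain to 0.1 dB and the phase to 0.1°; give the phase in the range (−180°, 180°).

At ω = 5000 rad/s:
zero (1 + j5000·1) = 1 + j5000 → |·| ≈ 5000, ∠ ≈ 89.99°
pole (1 + j5000·0.1) = 1 + j500 → |·| ≈ 500, ∠ ≈ 89.89°
pole (1 + j5000·0.002) = 1 + j10 → |·| ≈ 10.05, ∠ ≈ 84.29°
|H| = 0.001 · 5000 / (500 · 10.05) ≈ 0.00099502
Gain = 20 log₁₀(0.00099502) ≈ -60.04 dB
∠H = (89.99°) − (89.89° + 84.29°) = -84.19°

-60.0 dB, -84.2°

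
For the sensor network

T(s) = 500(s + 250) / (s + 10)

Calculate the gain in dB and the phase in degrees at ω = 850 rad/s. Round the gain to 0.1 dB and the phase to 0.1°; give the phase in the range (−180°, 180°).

54.3 dB, -15.7°

At s = jω = j850:
zero (s+250): 250 + j850 → |·| = √(250²+850²) = √785000 ≈ 886, ∠ = arctan(850/250) ≈ 73.61°
pole (s+10): 10 + j850 → |·| = √(10²+850²) = √722600 ≈ 850.06, ∠ = arctan(850/10) ≈ 89.33°
|T| = 500 · 886 / 850.06 ≈ 521.14
Gain = 20 log₁₀(521.14) ≈ 54.34 dB
∠T = 73.61° − 89.33° = -15.72°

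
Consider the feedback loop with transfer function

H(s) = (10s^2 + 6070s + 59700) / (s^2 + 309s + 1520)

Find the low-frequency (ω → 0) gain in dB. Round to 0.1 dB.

31.9 dB

H(0) = 59700 / 1520 ≈ 39.276
20 log₁₀(39.276) ≈ 31.88 dB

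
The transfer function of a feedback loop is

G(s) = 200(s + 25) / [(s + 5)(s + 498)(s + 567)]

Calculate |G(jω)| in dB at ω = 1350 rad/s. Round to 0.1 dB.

At s = jω = j1350:
zero (s+25): 25 + j1350 → |·| = √(25²+1350²) = √1823125 ≈ 1350.2, ∠ = arctan(1350/25) ≈ 88.94°
pole (s+5): 5 + j1350 → |·| = √(5²+1350²) = √1822525 ≈ 1350, ∠ = arctan(1350/5) ≈ 89.79°
pole (s+498): 498 + j1350 → |·| = √(498²+1350²) = √2070504 ≈ 1438.9, ∠ = arctan(1350/498) ≈ 69.75°
pole (s+567): 567 + j1350 → |·| = √(567²+1350²) = √2143989 ≈ 1464.2, ∠ = arctan(1350/567) ≈ 67.22°
|G| = 200 · 1350.2 / 2.8442e+09 ≈ 9.4944e-05
Gain = 20 log₁₀(9.4944e-05) ≈ -80.45 dB

-80.5 dB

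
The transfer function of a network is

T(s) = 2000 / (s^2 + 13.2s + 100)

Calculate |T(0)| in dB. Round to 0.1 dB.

26.0 dB

T(0) = 2000 / 100 = 20
20 log₁₀(20) ≈ 26.02 dB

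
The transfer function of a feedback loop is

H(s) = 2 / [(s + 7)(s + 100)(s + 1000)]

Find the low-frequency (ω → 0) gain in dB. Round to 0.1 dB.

-110.9 dB

H(0) = 2 / (7·100·1000) ≈ 2.8571e-06
20 log₁₀(2.8571e-06) ≈ -110.88 dB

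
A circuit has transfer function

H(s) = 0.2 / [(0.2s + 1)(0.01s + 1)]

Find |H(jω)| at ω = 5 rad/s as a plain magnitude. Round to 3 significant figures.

0.141

At ω = 5 rad/s:
pole (1 + j5·0.2) = 1 + j1 → |·| ≈ 1.4142, ∠ ≈ 45.00°
pole (1 + j5·0.01) = 1 + j0.05 → |·| ≈ 1.0012, ∠ ≈ 2.86°
|H| = 0.2 · 1 / (1.4142 · 1.0012) ≈ 0.14125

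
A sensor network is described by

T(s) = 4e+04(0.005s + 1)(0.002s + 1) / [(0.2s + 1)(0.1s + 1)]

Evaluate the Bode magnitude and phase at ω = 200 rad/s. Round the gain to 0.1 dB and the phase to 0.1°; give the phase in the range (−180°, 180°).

37.6 dB, -108.9°

At ω = 200 rad/s:
zero (1 + j200·0.005) = 1 + j1 → |·| ≈ 1.4142, ∠ ≈ 45.00°
zero (1 + j200·0.002) = 1 + j0.4 → |·| ≈ 1.077, ∠ ≈ 21.80°
pole (1 + j200·0.2) = 1 + j40 → |·| ≈ 40.012, ∠ ≈ 88.57°
pole (1 + j200·0.1) = 1 + j20 → |·| ≈ 20.025, ∠ ≈ 87.14°
|T| = 4e+04 · 1.4142 · 1.077 / (40.012 · 20.025) ≈ 76.037
Gain = 20 log₁₀(76.037) ≈ 37.62 dB
∠T = (45.00° + 21.80°) − (88.57° + 87.14°) = -108.91°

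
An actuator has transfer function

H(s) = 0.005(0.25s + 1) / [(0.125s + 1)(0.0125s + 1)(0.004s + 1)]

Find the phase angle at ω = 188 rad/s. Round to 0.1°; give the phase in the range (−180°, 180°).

-102.7°

At ω = 188 rad/s:
zero (1 + j188·0.25) = 1 + j47 → |·| ≈ 47.011, ∠ ≈ 88.78°
pole (1 + j188·0.125) = 1 + j23.5 → |·| ≈ 23.521, ∠ ≈ 87.56°
pole (1 + j188·0.0125) = 1 + j2.35 → |·| ≈ 2.5539, ∠ ≈ 66.95°
pole (1 + j188·0.004) = 1 + j0.752 → |·| ≈ 1.2512, ∠ ≈ 36.94°
∠H = (88.78°) − (87.56° + 66.95° + 36.94°) = -102.67°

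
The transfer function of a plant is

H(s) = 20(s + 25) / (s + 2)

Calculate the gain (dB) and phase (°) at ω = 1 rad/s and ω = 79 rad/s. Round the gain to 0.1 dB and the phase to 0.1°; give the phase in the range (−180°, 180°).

ω = 1: 47.0 dB, -24.3°; ω = 79: 26.4 dB, -16.1°

At s = jω = j1:
zero (s+25): 25 + j1 → |·| = √(25²+1²) = √626 ≈ 25.02, ∠ = arctan(1/25) ≈ 2.29°
pole (s+2): 2 + j1 → |·| = √(2²+1²) = √5 ≈ 2.2361, ∠ = arctan(1/2) ≈ 26.57°
|H| = 20 · 25.02 / 2.2361 ≈ 223.78
Gain = 20 log₁₀(223.78) ≈ 47.00 dB
∠H = 2.29° − 26.57° = -24.28°

At s = jω = j79:
zero (s+25): 25 + j79 → |·| = √(25²+79²) = √6866 ≈ 82.861, ∠ = arctan(79/25) ≈ 72.44°
pole (s+2): 2 + j79 → |·| = √(2²+79²) = √6245 ≈ 79.025, ∠ = arctan(79/2) ≈ 88.55°
|H| = 20 · 82.861 / 79.025 ≈ 20.971
Gain = 20 log₁₀(20.971) ≈ 26.43 dB
∠H = 72.44° − 88.55° = -16.11°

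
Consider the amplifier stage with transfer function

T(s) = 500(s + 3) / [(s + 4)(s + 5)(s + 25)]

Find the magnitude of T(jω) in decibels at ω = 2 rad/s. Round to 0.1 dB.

At s = jω = j2:
zero (s+3): 3 + j2 → |·| = √(3²+2²) = √13 ≈ 3.6056, ∠ = arctan(2/3) ≈ 33.69°
pole (s+4): 4 + j2 → |·| = √(4²+2²) = √20 ≈ 4.4721, ∠ = arctan(2/4) ≈ 26.57°
pole (s+5): 5 + j2 → |·| = √(5²+2²) = √29 ≈ 5.3852, ∠ = arctan(2/5) ≈ 21.80°
pole (s+25): 25 + j2 → |·| = √(25²+2²) = √629 ≈ 25.08, ∠ = arctan(2/25) ≈ 4.57°
|T| = 500 · 3.6056 / 604.01 ≈ 2.9847
Gain = 20 log₁₀(2.9847) ≈ 9.50 dB

9.5 dB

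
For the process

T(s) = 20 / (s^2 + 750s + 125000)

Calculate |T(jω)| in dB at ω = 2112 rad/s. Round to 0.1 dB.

Substitute s = j2112:
Numerator: 20 = 20 + j0
Denominator: (j2112)^2 + 750(j2112) + 125000 = -4335544 + j1584000
|N| = √(20² + 0²) ≈ 20, ∠N ≈ 0.00°
|D| = √(4335544² + 1584000²) ≈ 4.6158e+06, ∠D ≈ 159.93°
|T| = 20 / 4.6158e+06 ≈ 4.3329e-06
Gain = 20 log₁₀(4.3329e-06) ≈ -107.26 dB

-107.3 dB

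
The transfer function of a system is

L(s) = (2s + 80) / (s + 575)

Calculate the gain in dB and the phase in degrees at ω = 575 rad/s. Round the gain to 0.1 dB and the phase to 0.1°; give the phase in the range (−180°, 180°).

3.0 dB, 41.0°

Substitute s = j575:
Numerator: 2(j575) + 80 = 80 + j1150
Denominator: (j575) + 575 = 575 + j575
|N| = √(80² + 1150²) ≈ 1152.8, ∠N ≈ 86.02°
|D| = √(575² + 575²) ≈ 813.17, ∠D ≈ 45.00°
|L| = 1152.8 / 813.17 ≈ 1.4177
Gain = 20 log₁₀(1.4177) ≈ 3.03 dB
∠L = 86.02° − 45.00° = 41.02°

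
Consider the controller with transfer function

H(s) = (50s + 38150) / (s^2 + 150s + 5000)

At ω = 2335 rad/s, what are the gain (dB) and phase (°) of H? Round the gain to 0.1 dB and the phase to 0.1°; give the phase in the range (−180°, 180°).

Substitute s = j2335:
Numerator: 50(j2335) + 38150 = 38150 + j116750
Denominator: (j2335)^2 + 150(j2335) + 5000 = -5447225 + j350250
|N| = √(38150² + 116750²) ≈ 1.2283e+05, ∠N ≈ 71.90°
|D| = √(5447225² + 350250²) ≈ 5.4585e+06, ∠D ≈ 176.32°
|H| = 1.2283e+05 / 5.4585e+06 ≈ 0.022503
Gain = 20 log₁₀(0.022503) ≈ -32.96 dB
∠H = 71.90° − 176.32° = -104.42°

-33.0 dB, -104.4°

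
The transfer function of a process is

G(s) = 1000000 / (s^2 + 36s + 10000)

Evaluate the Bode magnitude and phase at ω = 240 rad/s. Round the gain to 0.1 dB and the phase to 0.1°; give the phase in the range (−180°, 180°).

At s = jω = j240:
quadratic: (j240)² + 36·j240 + 10000 = -47600 + j8640 → |·| ≈ 48378, ∠ ≈ 169.71°
|G| = 1000000 / 48378 ≈ 20.671
Gain = 20 log₁₀(20.671) ≈ 26.31 dB
∠G = 0.00° − 169.71° = -169.71°

26.3 dB, -169.7°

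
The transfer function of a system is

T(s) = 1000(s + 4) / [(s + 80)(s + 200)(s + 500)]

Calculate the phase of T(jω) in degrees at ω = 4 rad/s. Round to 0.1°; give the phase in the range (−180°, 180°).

40.5°

At s = jω = j4:
zero (s+4): 4 + j4 → |·| = √(4²+4²) = √32 ≈ 5.6569, ∠ = arctan(4/4) ≈ 45.00°
pole (s+80): 80 + j4 → |·| = √(80²+4²) = √6416 ≈ 80.1, ∠ = arctan(4/80) ≈ 2.86°
pole (s+200): 200 + j4 → |·| = √(200²+4²) = √40016 ≈ 200.04, ∠ = arctan(4/200) ≈ 1.15°
pole (s+500): 500 + j4 → |·| = √(500²+4²) = √250016 ≈ 500.02, ∠ = arctan(4/500) ≈ 0.46°
∠T = 45.00° − 4.47° = 40.53°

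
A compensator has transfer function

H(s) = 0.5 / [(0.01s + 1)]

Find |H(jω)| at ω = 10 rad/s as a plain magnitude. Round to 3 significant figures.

0.498

At ω = 10 rad/s:
pole (1 + j10·0.01) = 1 + j0.1 → |·| ≈ 1.005, ∠ ≈ 5.71°
|H| = 0.5 · 1 / (1.005) ≈ 0.49751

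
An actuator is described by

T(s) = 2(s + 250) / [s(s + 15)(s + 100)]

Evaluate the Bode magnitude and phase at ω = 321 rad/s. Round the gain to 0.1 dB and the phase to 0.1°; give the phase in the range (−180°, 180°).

At s = jω = j321:
zero (s+250): 250 + j321 → |·| = √(250²+321²) = √165541 ≈ 406.87, ∠ = arctan(321/250) ≈ 52.09°
pole (s+15): 15 + j321 → |·| = √(15²+321²) = √103266 ≈ 321.35, ∠ = arctan(321/15) ≈ 87.32°
pole (s+100): 100 + j321 → |·| = √(100²+321²) = √113041 ≈ 336.22, ∠ = arctan(321/100) ≈ 72.70°
pole at origin: |s| = 321, ∠ = 90.00° (in denominator)
|T| = 2 · 406.87 / 3.4682e+07 ≈ 2.3463e-05
Gain = 20 log₁₀(2.3463e-05) ≈ -92.59 dB
∠T = 52.09° − 250.02° = -197.93° ≡ 162.07° (principal value)

-92.6 dB, 162.1°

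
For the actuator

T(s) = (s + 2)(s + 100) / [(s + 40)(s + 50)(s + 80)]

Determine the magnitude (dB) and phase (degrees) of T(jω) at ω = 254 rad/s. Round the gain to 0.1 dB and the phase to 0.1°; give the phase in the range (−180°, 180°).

At s = jω = j254:
zero (s+2): 2 + j254 → |·| = √(2²+254²) = √64520 ≈ 254.01, ∠ = arctan(254/2) ≈ 89.55°
zero (s+100): 100 + j254 → |·| = √(100²+254²) = √74516 ≈ 272.98, ∠ = arctan(254/100) ≈ 68.51°
pole (s+40): 40 + j254 → |·| = √(40²+254²) = √66116 ≈ 257.13, ∠ = arctan(254/40) ≈ 81.05°
pole (s+50): 50 + j254 → |·| = √(50²+254²) = √67016 ≈ 258.87, ∠ = arctan(254/50) ≈ 78.86°
pole (s+80): 80 + j254 → |·| = √(80²+254²) = √70916 ≈ 266.3, ∠ = arctan(254/80) ≈ 72.52°
|T| = 1 · 69340 / 1.7726e+07 ≈ 0.0039118
Gain = 20 log₁₀(0.0039118) ≈ -48.15 dB
∠T = 158.06° − 232.43° = -74.37°

-48.2 dB, -74.4°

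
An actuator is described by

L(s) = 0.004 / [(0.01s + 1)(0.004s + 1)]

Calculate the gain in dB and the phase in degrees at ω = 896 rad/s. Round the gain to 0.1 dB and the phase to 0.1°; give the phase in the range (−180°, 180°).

At ω = 896 rad/s:
pole (1 + j896·0.01) = 1 + j8.96 → |·| ≈ 9.0156, ∠ ≈ 83.63°
pole (1 + j896·0.004) = 1 + j3.584 → |·| ≈ 3.7209, ∠ ≈ 74.41°
|L| = 0.004 · 1 / (9.0156 · 3.7209) ≈ 0.00011924
Gain = 20 log₁₀(0.00011924) ≈ -78.47 dB
∠L = (0°) − (83.63° + 74.41°) = -158.04°

-78.5 dB, -158.0°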